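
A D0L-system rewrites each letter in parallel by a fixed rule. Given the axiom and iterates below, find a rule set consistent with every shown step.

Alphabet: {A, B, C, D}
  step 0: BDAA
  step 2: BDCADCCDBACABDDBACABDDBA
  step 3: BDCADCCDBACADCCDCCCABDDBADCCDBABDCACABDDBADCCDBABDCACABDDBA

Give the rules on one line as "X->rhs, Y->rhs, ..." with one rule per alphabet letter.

  step 2 ⇒ step 3: BDCADCCDBACABDDBACABDDBA ⇒ BD·CA·DCC·DBA·CA·DCC·DCC·CA·BD·DBA·DCC·DBA·BD·CA·CA·BD·DBA·DCC·DBA·BD·CA·CA·BD·DBA
    A ↦ DBA
    B ↦ BD
    C ↦ DCC
    D ↦ CA

A->DBA, B->BD, C->DCC, D->CA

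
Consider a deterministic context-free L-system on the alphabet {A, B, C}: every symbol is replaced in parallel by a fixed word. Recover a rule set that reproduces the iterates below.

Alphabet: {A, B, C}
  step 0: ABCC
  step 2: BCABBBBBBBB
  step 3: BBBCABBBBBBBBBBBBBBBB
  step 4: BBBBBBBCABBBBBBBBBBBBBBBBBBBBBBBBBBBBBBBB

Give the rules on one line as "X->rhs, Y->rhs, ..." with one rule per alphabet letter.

  step 3 ⇒ step 4: BBBCABBBBBBBBBBBBBBBB ⇒ BB·BB·BB·B·CA·BB·BB·BB·BB·BB·BB·BB·BB·BB·BB·BB·BB·BB·BB·BB·BB
    A ↦ CA
    B ↦ BB
    C ↦ B

A->CA, B->BB, C->B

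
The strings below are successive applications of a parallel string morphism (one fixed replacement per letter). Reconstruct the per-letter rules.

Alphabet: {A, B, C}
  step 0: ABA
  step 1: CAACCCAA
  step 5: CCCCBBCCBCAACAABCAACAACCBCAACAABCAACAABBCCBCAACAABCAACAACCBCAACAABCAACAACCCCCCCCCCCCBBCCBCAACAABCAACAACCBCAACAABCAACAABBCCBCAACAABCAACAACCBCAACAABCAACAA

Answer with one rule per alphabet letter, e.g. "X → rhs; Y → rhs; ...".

  step 0 ⇒ step 1: ABA ⇒ CAA·CC·CAA
    A ↦ CAA
    B ↦ CC
    C ↦ B  (constrained at step 1)

A->CAA, B->CC, C->B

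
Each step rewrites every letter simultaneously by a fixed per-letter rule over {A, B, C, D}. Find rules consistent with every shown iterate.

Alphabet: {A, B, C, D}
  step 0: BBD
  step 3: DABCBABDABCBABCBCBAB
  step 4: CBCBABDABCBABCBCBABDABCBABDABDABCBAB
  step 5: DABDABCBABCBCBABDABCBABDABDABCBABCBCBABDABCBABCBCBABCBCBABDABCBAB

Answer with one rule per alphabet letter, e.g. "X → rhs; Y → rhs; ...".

  step 4 ⇒ step 5: CBCBABDABCBABCBCBABDABCBABDABDABCBAB ⇒ D·AB·D·AB·CB·AB·CB·CB·AB·D·AB·CB·AB·D·AB·D·AB·CB·AB·CB·CB·AB·D·AB·CB·AB·CB·CB·AB·CB·CB·AB·D·AB·CB·AB
    A ↦ CB
    B ↦ AB
    C ↦ D
    D ↦ CB

A->CB, B->AB, C->D, D->CB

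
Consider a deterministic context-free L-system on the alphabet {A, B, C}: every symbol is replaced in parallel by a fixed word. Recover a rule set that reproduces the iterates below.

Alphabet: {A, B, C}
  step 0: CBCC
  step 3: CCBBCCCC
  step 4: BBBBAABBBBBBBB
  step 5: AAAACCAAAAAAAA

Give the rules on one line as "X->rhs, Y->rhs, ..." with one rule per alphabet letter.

  step 4 ⇒ step 5: BBBBAABBBBBBBB ⇒ A·A·A·A·C·C·A·A·A·A·A·A·A·A
    A ↦ C
    B ↦ A
  step 3 ⇒ step 4: CCBBCCCC ⇒ BB·BB·A·A·BB·BB·BB·BB
    C ↦ BB

A->C, B->A, C->BB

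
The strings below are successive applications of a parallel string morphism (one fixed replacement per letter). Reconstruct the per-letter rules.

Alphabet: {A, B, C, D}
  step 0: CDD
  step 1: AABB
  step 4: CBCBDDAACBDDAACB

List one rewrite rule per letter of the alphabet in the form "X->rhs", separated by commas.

  step 0 ⇒ step 1: CDD ⇒ AA·B·B
    C ↦ AA
    D ↦ B
    A ↦ D  (constrained at step 1)
    B ↦ CB  (constrained at step 1)

A->D, B->CB, C->AA, D->B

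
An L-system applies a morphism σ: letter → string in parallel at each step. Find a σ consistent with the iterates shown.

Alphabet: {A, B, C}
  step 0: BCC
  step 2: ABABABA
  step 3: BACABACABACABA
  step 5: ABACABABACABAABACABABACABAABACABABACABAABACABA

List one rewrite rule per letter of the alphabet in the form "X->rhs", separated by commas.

A->BA, B->CA, C->A

  step 2 ⇒ step 3: ABABABA ⇒ BA·CA·BA·CA·BA·CA·BA
    A ↦ BA
    B ↦ CA
    C ↦ A  (constrained at step 0)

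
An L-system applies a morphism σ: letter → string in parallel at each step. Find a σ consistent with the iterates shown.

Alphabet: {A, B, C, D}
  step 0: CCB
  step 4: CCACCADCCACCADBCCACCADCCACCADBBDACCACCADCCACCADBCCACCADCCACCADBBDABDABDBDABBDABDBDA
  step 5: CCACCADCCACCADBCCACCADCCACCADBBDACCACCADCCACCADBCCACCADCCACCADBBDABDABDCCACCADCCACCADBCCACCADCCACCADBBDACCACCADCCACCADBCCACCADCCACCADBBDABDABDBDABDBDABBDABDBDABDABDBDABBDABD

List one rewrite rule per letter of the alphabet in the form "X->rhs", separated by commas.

  step 4 ⇒ step 5: CCACCADCCACCADBCCACCADCCACCADBBDACCACCADCCACCADBCCACCADCCACCADBBDABDABDBDABBDABDBDA ⇒ CCA·CCA·D·CCA·CCA·D·B·CCA·CCA·D·CCA·CCA·D·B·BDA·CCA·CCA·D·CCA·CCA·D·B·CCA·CCA·D·CCA·CCA·D·B·BDA·BDA·B·D·CCA·CCA·D·CCA·CCA·D·B·CCA·CCA·D·CCA·CCA·D·B·BDA·CCA·CCA·D·CCA·CCA·D·B·CCA·CCA·D·CCA·CCA·D·B·BDA·BDA·B·D·BDA·B·D·BDA·B·BDA·B·D·BDA·BDA·B·D·BDA·B·BDA·B·D
    A ↦ D
    B ↦ BDA
    C ↦ CCA
    D ↦ B

A->D, B->BDA, C->CCA, D->B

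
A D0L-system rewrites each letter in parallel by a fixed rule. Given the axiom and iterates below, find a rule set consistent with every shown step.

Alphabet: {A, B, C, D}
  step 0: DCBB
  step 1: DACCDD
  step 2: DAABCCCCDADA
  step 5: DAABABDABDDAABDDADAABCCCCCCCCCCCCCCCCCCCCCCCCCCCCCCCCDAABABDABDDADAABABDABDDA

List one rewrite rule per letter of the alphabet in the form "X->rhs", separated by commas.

  step 1 ⇒ step 2: DACCDD ⇒ DA·AB·CC·CC·DA·DA
    A ↦ AB
    C ↦ CC
    D ↦ DA
  step 0 ⇒ step 1: DCBB ⇒ DA·CC·D·D
    B ↦ D

A->AB, B->D, C->CC, D->DA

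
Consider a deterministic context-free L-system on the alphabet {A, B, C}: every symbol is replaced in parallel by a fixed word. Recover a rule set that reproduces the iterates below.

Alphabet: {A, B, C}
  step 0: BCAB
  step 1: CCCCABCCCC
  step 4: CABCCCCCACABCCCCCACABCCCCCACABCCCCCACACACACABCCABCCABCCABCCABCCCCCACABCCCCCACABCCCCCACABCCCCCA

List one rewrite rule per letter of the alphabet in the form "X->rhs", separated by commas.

  step 0 ⇒ step 1: BCAB ⇒ CCC·CA·BC·CCC
    A ↦ BC
    B ↦ CCC
    C ↦ CA

A->BC, B->CCC, C->CA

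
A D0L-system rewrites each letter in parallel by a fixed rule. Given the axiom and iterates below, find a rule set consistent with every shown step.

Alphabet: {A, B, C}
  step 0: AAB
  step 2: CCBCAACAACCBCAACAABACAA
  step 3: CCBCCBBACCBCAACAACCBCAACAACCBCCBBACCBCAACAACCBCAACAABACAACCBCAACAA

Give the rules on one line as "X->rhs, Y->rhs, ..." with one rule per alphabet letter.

  step 2 ⇒ step 3: CCBCAACAACCBCAACAABACAA ⇒ CCB·CCB·BA·CCB·CAA·CAA·CCB·CAA·CAA·CCB·CCB·BA·CCB·CAA·CAA·CCB·CAA·CAA·BA·CAA·CCB·CAA·CAA
    A ↦ CAA
    B ↦ BA
    C ↦ CCB

A->CAA, B->BA, C->CCB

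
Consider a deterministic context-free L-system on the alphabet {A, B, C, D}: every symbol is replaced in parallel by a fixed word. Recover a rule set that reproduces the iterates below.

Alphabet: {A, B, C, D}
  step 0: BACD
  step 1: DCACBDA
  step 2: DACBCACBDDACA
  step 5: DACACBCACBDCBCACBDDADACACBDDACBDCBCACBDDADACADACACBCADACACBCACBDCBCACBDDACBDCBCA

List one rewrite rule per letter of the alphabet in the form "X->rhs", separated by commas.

  step 1 ⇒ step 2: DCACBDA ⇒ DA·CB·CA·CB·D·DA·CA
    A ↦ CA
    B ↦ D
    C ↦ CB
    D ↦ DA

A->CA, B->D, C->CB, D->DA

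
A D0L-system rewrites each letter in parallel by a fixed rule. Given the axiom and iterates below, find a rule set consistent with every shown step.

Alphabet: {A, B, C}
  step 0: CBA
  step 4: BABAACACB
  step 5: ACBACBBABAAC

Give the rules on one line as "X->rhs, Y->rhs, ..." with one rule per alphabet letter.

  step 4 ⇒ step 5: BABAACACB ⇒ AC·B·AC·B·B·A·B·A·AC
    A ↦ B
    B ↦ AC
    C ↦ A

A->B, B->AC, C->A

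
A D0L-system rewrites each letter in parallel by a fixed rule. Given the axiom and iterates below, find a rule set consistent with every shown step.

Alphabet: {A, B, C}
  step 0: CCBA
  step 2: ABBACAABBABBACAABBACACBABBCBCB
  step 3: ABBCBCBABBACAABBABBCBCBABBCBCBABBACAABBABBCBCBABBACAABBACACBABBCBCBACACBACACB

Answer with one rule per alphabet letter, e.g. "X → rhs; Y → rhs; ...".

  step 2 ⇒ step 3: ABBACAABBABBACAABBACACBABBCBCB ⇒ ABB·CB·CB·ABB·ACA·ABB·ABB·CB·CB·ABB·CB·CB·ABB·ACA·ABB·ABB·CB·CB·ABB·ACA·ABB·ACA·CB·ABB·CB·CB·ACA·CB·ACA·CB
    A ↦ ABB
    B ↦ CB
    C ↦ ACA

A->ABB, B->CB, C->ACA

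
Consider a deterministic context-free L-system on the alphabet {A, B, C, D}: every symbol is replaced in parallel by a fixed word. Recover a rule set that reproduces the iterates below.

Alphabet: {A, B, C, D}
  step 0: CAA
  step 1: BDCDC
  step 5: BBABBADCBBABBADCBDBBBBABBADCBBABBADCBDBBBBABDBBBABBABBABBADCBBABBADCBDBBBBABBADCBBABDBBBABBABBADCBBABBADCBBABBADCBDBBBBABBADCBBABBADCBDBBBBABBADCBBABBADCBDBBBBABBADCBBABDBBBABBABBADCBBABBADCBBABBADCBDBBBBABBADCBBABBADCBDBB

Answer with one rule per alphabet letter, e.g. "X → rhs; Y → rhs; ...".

  step 0 ⇒ step 1: CAA ⇒ B·DC·DC
    A ↦ DC
    C ↦ B
    B ↦ BBA  (constrained at step 1)
    D ↦ BDB  (constrained at step 1)

A->DC, B->BBA, C->B, D->BDB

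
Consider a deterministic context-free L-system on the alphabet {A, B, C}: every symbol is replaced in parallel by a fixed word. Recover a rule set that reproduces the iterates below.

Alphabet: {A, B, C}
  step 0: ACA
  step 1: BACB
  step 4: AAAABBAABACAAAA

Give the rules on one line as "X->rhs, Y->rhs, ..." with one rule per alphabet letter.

  step 0 ⇒ step 1: ACA ⇒ B·AC·B
    A ↦ B
    C ↦ AC
    B ↦ AA  (constrained at step 1)

A->B, B->AA, C->AC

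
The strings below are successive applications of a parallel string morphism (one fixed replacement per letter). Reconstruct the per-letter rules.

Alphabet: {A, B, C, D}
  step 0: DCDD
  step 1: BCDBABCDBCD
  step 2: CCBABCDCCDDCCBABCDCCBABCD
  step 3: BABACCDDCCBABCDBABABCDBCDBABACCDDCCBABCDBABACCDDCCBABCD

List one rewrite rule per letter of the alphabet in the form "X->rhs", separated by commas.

  step 2 ⇒ step 3: CCBABCDCCDDCCBABCDCCBABCD ⇒ BA·BA·CC·DD·CC·BA·BCD·BA·BA·BCD·BCD·BA·BA·CC·DD·CC·BA·BCD·BA·BA·CC·DD·CC·BA·BCD
    A ↦ DD
    B ↦ CC
    C ↦ BA
    D ↦ BCD

A->DD, B->CC, C->BA, D->BCD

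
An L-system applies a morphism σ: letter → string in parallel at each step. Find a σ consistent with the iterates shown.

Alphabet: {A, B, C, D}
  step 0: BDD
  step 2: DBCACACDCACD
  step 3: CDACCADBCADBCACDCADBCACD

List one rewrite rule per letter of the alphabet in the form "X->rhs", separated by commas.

  step 2 ⇒ step 3: DBCACACDCACD ⇒ CD·AC·CA·DB·CA·DB·CA·CD·CA·DB·CA·CD
    A ↦ DB
    B ↦ AC
    C ↦ CA
    D ↦ CD

A->DB, B->AC, C->CA, D->CD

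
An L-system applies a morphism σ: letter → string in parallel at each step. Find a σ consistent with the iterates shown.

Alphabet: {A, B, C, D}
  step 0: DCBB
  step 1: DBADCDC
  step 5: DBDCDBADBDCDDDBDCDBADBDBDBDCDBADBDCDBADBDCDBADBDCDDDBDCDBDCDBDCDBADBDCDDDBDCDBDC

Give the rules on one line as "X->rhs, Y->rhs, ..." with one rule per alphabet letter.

A->DD, B->DC, C->A, D->DB

  step 0 ⇒ step 1: DCBB ⇒ DB·A·DC·DC
    B ↦ DC
    C ↦ A
    D ↦ DB
    A ↦ DD  (constrained at step 1)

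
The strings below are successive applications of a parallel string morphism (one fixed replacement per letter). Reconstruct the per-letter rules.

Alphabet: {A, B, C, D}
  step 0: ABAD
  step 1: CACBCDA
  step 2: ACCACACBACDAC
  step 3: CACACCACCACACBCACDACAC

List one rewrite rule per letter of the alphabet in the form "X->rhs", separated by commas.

A->C, B->ACB, C->AC, D->DA

  step 2 ⇒ step 3: ACCACACBACDAC ⇒ C·AC·AC·C·AC·C·AC·ACB·C·AC·DA·C·AC
    A ↦ C
    B ↦ ACB
    C ↦ AC
    D ↦ DA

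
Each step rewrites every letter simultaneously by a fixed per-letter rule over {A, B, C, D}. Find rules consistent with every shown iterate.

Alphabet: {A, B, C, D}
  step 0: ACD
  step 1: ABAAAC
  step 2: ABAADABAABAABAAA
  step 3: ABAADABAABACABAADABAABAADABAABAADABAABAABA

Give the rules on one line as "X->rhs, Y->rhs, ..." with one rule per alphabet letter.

A->ABA, B->AD, C->AA, D->C

  step 2 ⇒ step 3: ABAADABAABAABAAA ⇒ ABA·AD·ABA·ABA·C·ABA·AD·ABA·ABA·AD·ABA·ABA·AD·ABA·ABA·ABA
    A ↦ ABA
    B ↦ AD
    D ↦ C
  step 0 ⇒ step 1: ACD ⇒ ABA·AA·C
    C ↦ AA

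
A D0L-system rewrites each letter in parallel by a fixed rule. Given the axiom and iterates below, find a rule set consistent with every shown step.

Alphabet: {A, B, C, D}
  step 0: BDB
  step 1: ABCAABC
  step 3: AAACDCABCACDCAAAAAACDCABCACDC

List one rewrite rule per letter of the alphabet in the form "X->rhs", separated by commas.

  step 0 ⇒ step 1: BDB ⇒ ABC·A·ABC
    B ↦ ABC
    D ↦ A
    A ↦ CDC  (constrained at step 1)
    C ↦ A  (constrained at step 1)

A->CDC, B->ABC, C->A, D->A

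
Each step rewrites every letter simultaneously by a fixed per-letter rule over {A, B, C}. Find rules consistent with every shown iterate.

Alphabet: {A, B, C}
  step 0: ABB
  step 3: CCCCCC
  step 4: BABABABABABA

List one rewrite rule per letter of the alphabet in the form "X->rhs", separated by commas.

A->C, B->C, C->BA

  step 3 ⇒ step 4: CCCCCC ⇒ BA·BA·BA·BA·BA·BA
    C ↦ BA
    A ↦ C  (constrained at step 0)
    B ↦ C  (constrained at step 0)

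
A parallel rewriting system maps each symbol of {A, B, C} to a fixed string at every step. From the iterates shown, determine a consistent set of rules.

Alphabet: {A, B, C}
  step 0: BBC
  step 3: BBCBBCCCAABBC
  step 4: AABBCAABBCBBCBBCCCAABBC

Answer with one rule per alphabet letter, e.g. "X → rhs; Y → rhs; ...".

A->C, B->A, C->BBC

  step 3 ⇒ step 4: BBCBBCCCAABBC ⇒ A·A·BBC·A·A·BBC·BBC·BBC·C·C·A·A·BBC
    A ↦ C
    B ↦ A
    C ↦ BBC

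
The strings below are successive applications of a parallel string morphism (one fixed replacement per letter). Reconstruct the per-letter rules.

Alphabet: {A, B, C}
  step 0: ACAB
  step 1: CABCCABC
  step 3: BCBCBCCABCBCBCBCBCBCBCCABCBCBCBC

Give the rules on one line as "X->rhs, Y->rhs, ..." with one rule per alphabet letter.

A->CA, B->BC, C->BC

  step 0 ⇒ step 1: ACAB ⇒ CA·BC·CA·BC
    A ↦ CA
    B ↦ BC
    C ↦ BC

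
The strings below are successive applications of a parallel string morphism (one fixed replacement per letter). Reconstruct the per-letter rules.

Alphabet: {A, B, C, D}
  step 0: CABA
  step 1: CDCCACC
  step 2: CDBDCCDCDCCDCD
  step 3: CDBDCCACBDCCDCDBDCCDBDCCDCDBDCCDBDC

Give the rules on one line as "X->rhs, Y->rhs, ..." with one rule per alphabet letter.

A->C, B->CAC, C->CD, D->BDC

  step 2 ⇒ step 3: CDBDCCDCDCCDCD ⇒ CD·BDC·CAC·BDC·CD·CD·BDC·CD·BDC·CD·CD·BDC·CD·BDC
    B ↦ CAC
    C ↦ CD
    D ↦ BDC
  step 0 ⇒ step 1: CABA ⇒ CD·C·CAC·C
    A ↦ C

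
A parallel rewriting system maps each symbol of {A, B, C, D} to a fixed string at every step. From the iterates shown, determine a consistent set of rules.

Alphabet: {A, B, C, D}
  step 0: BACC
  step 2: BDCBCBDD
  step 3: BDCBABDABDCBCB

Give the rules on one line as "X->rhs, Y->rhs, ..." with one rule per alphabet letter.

  step 2 ⇒ step 3: BDCBCBDD ⇒ BD·CB·A·BD·A·BD·CB·CB
    B ↦ BD
    C ↦ A
    D ↦ CB
    A ↦ D  (constrained at step 0)

A->D, B->BD, C->A, D->CB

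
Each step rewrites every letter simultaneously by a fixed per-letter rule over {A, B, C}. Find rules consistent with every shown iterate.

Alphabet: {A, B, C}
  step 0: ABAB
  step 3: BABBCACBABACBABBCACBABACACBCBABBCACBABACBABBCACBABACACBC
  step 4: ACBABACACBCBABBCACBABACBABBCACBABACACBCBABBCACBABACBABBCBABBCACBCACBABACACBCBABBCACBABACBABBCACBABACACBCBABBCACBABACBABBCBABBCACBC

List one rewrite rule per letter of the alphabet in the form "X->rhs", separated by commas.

  step 3 ⇒ step 4: BABBCACBABACBABBCACBABACACBCBABBCACBABACBABBCACBABACACBC ⇒ AC·BAB·AC·AC·BC·BAB·BC·AC·BAB·AC·BAB·BC·AC·BAB·AC·AC·BC·BAB·BC·AC·BAB·AC·BAB·BC·BAB·BC·AC·BC·AC·BAB·AC·AC·BC·BAB·BC·AC·BAB·AC·BAB·BC·AC·BAB·AC·AC·BC·BAB·BC·AC·BAB·AC·BAB·BC·BAB·BC·AC·BC
    A ↦ BAB
    B ↦ AC
    C ↦ BC

A->BAB, B->AC, C->BC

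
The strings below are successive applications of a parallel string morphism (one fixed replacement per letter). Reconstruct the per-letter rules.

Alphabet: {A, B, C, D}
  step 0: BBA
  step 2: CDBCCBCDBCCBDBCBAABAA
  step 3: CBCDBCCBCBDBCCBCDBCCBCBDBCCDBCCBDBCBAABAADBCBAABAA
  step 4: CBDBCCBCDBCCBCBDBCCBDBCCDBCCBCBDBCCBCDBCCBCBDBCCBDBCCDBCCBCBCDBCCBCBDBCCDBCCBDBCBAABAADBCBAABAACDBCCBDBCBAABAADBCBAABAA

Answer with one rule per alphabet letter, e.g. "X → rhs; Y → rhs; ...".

  step 3 ⇒ step 4: CBCDBCCBCBDBCCBCDBCCBCBDBCCDBCCBDBCBAABAADBCBAABAA ⇒ CB·DBC·CB·C·DBC·CB·CB·DBC·CB·DBC·C·DBC·CB·CB·DBC·CB·C·DBC·CB·CB·DBC·CB·DBC·C·DBC·CB·CB·C·DBC·CB·CB·DBC·C·DBC·CB·DBC·BAA·BAA·DBC·BAA·BAA·C·DBC·CB·DBC·BAA·BAA·DBC·BAA·BAA
    A ↦ BAA
    B ↦ DBC
    C ↦ CB
    D ↦ C

A->BAA, B->DBC, C->CB, D->C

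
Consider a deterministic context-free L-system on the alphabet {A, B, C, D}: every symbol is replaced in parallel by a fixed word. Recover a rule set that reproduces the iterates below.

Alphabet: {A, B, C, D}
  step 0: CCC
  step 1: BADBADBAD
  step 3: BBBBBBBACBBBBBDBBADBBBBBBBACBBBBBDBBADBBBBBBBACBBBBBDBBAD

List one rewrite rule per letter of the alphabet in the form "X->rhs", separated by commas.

A->BDB, B->BB, C->BAD, D->BAC

  step 0 ⇒ step 1: CCC ⇒ BAD·BAD·BAD
    C ↦ BAD
    A ↦ BDB  (constrained at step 1)
    B ↦ BB  (constrained at step 1)
    D ↦ BAC  (constrained at step 1)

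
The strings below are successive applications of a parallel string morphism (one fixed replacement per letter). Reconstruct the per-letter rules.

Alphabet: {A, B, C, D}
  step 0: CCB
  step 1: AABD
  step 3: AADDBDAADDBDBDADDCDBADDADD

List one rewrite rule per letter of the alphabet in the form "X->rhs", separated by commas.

A->CDB, B->BD, C->A, D->ADD

  step 0 ⇒ step 1: CCB ⇒ A·A·BD
    B ↦ BD
    C ↦ A
    A ↦ CDB  (constrained at step 1)
    D ↦ ADD  (constrained at step 1)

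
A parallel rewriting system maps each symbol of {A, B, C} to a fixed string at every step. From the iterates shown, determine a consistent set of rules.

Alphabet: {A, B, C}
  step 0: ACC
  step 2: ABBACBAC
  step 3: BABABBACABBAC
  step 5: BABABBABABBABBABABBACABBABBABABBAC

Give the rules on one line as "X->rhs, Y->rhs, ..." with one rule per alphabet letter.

  step 2 ⇒ step 3: ABBACBAC ⇒ B·AB·AB·B·AC·AB·B·AC
    A ↦ B
    B ↦ AB
    C ↦ AC

A->B, B->AB, C->AC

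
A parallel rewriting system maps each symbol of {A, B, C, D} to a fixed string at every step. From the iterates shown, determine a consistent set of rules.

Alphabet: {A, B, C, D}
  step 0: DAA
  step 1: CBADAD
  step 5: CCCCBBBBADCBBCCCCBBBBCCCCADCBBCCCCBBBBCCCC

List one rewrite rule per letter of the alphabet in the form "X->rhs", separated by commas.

A->AD, B->CC, C->B, D->CB

  step 0 ⇒ step 1: DAA ⇒ CB·AD·AD
    A ↦ AD
    D ↦ CB
    B ↦ CC  (constrained at step 1)
    C ↦ B  (constrained at step 1)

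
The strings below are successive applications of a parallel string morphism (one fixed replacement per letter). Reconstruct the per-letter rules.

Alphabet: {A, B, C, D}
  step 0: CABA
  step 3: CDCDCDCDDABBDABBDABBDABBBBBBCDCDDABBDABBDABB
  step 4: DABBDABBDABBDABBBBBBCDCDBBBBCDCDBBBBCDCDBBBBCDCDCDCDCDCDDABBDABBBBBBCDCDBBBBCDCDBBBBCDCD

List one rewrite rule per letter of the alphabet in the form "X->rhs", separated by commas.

A->BBB, B->CD, C->DAB, D->B

  step 3 ⇒ step 4: CDCDCDCDDABBDABBDABBDABBBBBBCDCDDABBDABBDABB ⇒ DAB·B·DAB·B·DAB·B·DAB·B·B·BBB·CD·CD·B·BBB·CD·CD·B·BBB·CD·CD·B·BBB·CD·CD·CD·CD·CD·CD·DAB·B·DAB·B·B·BBB·CD·CD·B·BBB·CD·CD·B·BBB·CD·CD
    A ↦ BBB
    B ↦ CD
    C ↦ DAB
    D ↦ B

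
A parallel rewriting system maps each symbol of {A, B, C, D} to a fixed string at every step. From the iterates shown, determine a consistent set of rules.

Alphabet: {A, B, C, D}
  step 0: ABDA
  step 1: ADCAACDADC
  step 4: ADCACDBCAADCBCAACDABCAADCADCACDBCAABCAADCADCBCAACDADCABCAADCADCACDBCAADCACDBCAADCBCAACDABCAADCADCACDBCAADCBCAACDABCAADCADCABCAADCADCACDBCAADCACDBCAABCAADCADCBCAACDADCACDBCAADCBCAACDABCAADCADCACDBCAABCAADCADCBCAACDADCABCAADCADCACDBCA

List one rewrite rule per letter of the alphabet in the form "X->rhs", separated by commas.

  step 0 ⇒ step 1: ABDA ⇒ ADC·A·ACD·ADC
    A ↦ ADC
    B ↦ A
    D ↦ ACD
    C ↦ BCA  (constrained at step 1)

A->ADC, B->A, C->BCA, D->ACD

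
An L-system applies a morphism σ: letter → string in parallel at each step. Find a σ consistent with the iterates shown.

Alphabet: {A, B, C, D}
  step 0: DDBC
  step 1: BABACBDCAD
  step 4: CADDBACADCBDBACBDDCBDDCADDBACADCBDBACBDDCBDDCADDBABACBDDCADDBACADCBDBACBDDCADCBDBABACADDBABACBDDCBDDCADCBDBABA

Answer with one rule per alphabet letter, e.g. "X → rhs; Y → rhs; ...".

  step 0 ⇒ step 1: DDBC ⇒ BA·BA·CBD·CAD
    B ↦ CBD
    C ↦ CAD
    D ↦ BA
    A ↦ D  (constrained at step 1)

A->D, B->CBD, C->CAD, D->BA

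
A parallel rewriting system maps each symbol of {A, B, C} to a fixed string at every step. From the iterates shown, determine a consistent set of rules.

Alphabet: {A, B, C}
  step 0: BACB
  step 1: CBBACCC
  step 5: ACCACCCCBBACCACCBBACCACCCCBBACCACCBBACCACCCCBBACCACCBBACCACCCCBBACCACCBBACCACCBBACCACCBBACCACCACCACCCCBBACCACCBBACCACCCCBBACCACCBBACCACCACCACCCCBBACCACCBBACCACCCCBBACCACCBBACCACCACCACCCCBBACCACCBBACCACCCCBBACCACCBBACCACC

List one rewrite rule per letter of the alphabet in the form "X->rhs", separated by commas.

  step 0 ⇒ step 1: BACB ⇒ C·BB·ACC·C
    A ↦ BB
    B ↦ C
    C ↦ ACC

A->BB, B->C, C->ACC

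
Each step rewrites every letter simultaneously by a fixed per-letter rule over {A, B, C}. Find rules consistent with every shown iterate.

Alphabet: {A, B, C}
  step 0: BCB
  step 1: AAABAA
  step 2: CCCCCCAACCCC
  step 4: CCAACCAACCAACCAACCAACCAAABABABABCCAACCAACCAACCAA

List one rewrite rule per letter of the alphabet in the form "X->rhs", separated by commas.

A->CC, B->AA, C->AB

  step 1 ⇒ step 2: AAABAA ⇒ CC·CC·CC·AA·CC·CC
    A ↦ CC
    B ↦ AA
  step 0 ⇒ step 1: BCB ⇒ AA·AB·AA
    C ↦ AB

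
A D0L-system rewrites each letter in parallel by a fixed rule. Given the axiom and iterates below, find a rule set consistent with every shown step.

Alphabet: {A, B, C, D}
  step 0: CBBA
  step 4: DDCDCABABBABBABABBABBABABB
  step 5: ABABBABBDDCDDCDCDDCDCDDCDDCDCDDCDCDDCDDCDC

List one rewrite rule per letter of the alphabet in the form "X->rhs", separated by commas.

A->D, B->DC, C->B, D->AB

  step 4 ⇒ step 5: DDCDCABABBABBABABBABBABABB ⇒ AB·AB·B·AB·B·D·DC·D·DC·DC·D·DC·DC·D·DC·D·DC·DC·D·DC·DC·D·DC·D·DC·DC
    A ↦ D
    B ↦ DC
    C ↦ B
    D ↦ AB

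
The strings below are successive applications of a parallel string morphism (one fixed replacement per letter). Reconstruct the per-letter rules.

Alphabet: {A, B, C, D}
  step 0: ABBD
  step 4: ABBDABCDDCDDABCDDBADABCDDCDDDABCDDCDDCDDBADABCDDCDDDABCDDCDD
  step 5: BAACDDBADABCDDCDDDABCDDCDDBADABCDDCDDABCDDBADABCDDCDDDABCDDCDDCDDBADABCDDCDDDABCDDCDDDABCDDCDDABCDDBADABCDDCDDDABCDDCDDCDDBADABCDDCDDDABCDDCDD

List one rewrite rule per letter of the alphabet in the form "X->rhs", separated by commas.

A->B, B->A, C->DAB, D->CDD

  step 4 ⇒ step 5: ABBDABCDDCDDABCDDBADABCDDCDDDABCDDCDDCDDBADABCDDCDDDABCDDCDD ⇒ B·A·A·CDD·B·A·DAB·CDD·CDD·DAB·CDD·CDD·B·A·DAB·CDD·CDD·A·B·CDD·B·A·DAB·CDD·CDD·DAB·CDD·CDD·CDD·B·A·DAB·CDD·CDD·DAB·CDD·CDD·DAB·CDD·CDD·A·B·CDD·B·A·DAB·CDD·CDD·DAB·CDD·CDD·CDD·B·A·DAB·CDD·CDD·DAB·CDD·CDD
    A ↦ B
    B ↦ A
    C ↦ DAB
    D ↦ CDD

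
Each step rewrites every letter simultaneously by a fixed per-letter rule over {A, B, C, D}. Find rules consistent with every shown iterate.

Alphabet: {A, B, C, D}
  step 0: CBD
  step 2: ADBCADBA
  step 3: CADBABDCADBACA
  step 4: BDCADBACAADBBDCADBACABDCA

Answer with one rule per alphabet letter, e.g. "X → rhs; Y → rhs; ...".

A->CA, B->A, C->BD, D->DB

  step 3 ⇒ step 4: CADBABDCADBACA ⇒ BD·CA·DB·A·CA·A·DB·BD·CA·DB·A·CA·BD·CA
    A ↦ CA
    B ↦ A
    C ↦ BD
    D ↦ DB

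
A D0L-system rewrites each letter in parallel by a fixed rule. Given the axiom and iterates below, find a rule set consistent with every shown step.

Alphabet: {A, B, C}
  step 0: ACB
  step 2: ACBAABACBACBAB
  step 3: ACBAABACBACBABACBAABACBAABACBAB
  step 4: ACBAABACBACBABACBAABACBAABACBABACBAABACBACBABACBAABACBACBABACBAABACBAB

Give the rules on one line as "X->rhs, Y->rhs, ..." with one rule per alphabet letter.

  step 3 ⇒ step 4: ACBAABACBACBABACBAABACBAABACBAB ⇒ ACB·A·AB·ACB·ACB·AB·ACB·A·AB·ACB·A·AB·ACB·AB·ACB·A·AB·ACB·ACB·AB·ACB·A·AB·ACB·ACB·AB·ACB·A·AB·ACB·AB
    A ↦ ACB
    B ↦ AB
    C ↦ A

A->ACB, B->AB, C->A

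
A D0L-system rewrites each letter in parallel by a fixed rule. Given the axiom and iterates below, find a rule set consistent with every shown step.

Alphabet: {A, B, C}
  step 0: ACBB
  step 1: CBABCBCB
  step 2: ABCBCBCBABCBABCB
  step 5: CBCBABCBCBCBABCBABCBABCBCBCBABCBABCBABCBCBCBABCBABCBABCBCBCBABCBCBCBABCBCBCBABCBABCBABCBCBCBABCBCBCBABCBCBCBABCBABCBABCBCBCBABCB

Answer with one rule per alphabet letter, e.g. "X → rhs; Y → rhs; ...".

  step 1 ⇒ step 2: CBABCBCB ⇒ AB·CB·CB·CB·AB·CB·AB·CB
    A ↦ CB
    B ↦ CB
    C ↦ AB

A->CB, B->CB, C->AB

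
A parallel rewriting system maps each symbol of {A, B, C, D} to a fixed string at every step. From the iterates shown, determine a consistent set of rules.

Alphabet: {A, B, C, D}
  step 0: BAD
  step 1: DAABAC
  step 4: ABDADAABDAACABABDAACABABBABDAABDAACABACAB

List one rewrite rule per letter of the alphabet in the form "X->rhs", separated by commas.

A->AB, B->DA, C->B, D->AC

  step 0 ⇒ step 1: BAD ⇒ DA·AB·AC
    A ↦ AB
    B ↦ DA
    D ↦ AC
    C ↦ B  (constrained at step 1)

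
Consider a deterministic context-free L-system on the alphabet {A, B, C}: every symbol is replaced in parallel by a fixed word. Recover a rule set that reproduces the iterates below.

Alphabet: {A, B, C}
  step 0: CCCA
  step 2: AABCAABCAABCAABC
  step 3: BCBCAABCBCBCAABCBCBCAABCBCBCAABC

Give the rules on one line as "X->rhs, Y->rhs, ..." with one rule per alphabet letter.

A->BC, B->AA, C->BC

  step 2 ⇒ step 3: AABCAABCAABCAABC ⇒ BC·BC·AA·BC·BC·BC·AA·BC·BC·BC·AA·BC·BC·BC·AA·BC
    A ↦ BC
    B ↦ AA
    C ↦ BC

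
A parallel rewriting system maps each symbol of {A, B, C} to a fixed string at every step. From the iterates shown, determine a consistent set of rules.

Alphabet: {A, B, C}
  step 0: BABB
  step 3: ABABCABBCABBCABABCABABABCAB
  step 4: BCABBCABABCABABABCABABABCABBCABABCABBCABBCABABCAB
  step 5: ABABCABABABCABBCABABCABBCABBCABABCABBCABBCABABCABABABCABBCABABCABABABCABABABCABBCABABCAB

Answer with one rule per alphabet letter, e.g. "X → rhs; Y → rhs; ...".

A->BC, B->AB, C->A

  step 4 ⇒ step 5: BCABBCABABCABABABCABABABCABBCABABCABBCABBCABABCAB ⇒ AB·A·BC·AB·AB·A·BC·AB·BC·AB·A·BC·AB·BC·AB·BC·AB·A·BC·AB·BC·AB·BC·AB·A·BC·AB·AB·A·BC·AB·BC·AB·A·BC·AB·AB·A·BC·AB·AB·A·BC·AB·BC·AB·A·BC·AB
    A ↦ BC
    B ↦ AB
    C ↦ A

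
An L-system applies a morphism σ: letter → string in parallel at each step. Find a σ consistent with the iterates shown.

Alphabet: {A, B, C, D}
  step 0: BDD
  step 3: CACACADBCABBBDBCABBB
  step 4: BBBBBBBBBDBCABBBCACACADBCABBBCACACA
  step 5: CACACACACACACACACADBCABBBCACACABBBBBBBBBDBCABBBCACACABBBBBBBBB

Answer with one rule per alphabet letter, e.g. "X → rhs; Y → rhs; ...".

  step 4 ⇒ step 5: BBBBBBBBBDBCABBBCACACADBCABBBCACACA ⇒ CA·CA·CA·CA·CA·CA·CA·CA·CA·DB·CA·BB·B·CA·CA·CA·BB·B·BB·B·BB·B·DB·CA·BB·B·CA·CA·CA·BB·B·BB·B·BB·B
    A ↦ B
    B ↦ CA
    C ↦ BB
    D ↦ DB

A->B, B->CA, C->BB, D->DB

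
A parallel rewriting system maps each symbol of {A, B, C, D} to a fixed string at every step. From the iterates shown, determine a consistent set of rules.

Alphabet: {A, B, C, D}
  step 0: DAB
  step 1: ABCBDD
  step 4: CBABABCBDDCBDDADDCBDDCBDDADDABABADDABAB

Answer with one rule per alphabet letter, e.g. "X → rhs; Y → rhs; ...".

  step 0 ⇒ step 1: DAB ⇒ AB·CB·DD
    A ↦ CB
    B ↦ DD
    D ↦ AB
    C ↦ A  (constrained at step 1)

A->CB, B->DD, C->A, D->AB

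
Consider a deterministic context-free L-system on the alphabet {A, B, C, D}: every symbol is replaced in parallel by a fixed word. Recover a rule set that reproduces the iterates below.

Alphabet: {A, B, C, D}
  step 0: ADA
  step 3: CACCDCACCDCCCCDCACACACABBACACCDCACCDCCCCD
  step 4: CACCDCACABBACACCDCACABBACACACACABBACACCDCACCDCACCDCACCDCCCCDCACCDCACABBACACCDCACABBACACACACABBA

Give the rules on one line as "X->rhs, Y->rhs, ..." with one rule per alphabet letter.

  step 3 ⇒ step 4: CACCDCACCDCCCCDCACACACABBACACCDCACCDCCCCD ⇒ CA·CCD·CA·CA·BBA·CA·CCD·CA·CA·BBA·CA·CA·CA·CA·BBA·CA·CCD·CA·CCD·CA·CCD·CA·CCD·C·C·CCD·CA·CCD·CA·CA·BBA·CA·CCD·CA·CA·BBA·CA·CA·CA·CA·BBA
    A ↦ CCD
    B ↦ C
    C ↦ CA
    D ↦ BBA

A->CCD, B->C, C->CA, D->BBA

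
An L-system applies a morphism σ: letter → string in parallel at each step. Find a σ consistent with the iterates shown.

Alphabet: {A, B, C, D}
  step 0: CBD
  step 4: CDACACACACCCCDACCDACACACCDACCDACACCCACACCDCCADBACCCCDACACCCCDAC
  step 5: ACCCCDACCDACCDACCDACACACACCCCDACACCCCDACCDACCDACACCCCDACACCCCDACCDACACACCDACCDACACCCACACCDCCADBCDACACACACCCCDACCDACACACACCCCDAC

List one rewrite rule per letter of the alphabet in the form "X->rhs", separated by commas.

A->CD, B->ADB, C->AC, D->CC

  step 4 ⇒ step 5: CDACACACACCCCDACCDACACACCDACCDACACCCACACCDCCADBACCCCDACACCCCDAC ⇒ AC·CC·CD·AC·CD·AC·CD·AC·CD·AC·AC·AC·AC·CC·CD·AC·AC·CC·CD·AC·CD·AC·CD·AC·AC·CC·CD·AC·AC·CC·CD·AC·CD·AC·AC·AC·CD·AC·CD·AC·AC·CC·AC·AC·CD·CC·ADB·CD·AC·AC·AC·AC·CC·CD·AC·CD·AC·AC·AC·AC·CC·CD·AC
    A ↦ CD
    B ↦ ADB
    C ↦ AC
    D ↦ CC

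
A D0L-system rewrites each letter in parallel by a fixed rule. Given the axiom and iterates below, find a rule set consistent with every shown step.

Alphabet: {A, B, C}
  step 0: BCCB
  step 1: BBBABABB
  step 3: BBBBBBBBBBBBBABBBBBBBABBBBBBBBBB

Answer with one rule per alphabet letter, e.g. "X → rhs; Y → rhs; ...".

  step 0 ⇒ step 1: BCCB ⇒ BB·BA·BA·BB
    B ↦ BB
    C ↦ BA
    A ↦ CB  (constrained at step 1)

A->CB, B->BB, C->BA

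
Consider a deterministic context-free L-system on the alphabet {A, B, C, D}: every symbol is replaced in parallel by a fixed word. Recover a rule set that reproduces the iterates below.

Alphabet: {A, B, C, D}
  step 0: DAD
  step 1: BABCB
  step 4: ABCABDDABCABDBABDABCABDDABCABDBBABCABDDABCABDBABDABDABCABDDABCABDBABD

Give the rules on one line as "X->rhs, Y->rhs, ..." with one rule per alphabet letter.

  step 0 ⇒ step 1: DAD ⇒ B·ABC·B
    A ↦ ABC
    D ↦ B
    B ↦ ABD  (constrained at step 1)
    C ↦ D  (constrained at step 1)

A->ABC, B->ABD, C->D, D->B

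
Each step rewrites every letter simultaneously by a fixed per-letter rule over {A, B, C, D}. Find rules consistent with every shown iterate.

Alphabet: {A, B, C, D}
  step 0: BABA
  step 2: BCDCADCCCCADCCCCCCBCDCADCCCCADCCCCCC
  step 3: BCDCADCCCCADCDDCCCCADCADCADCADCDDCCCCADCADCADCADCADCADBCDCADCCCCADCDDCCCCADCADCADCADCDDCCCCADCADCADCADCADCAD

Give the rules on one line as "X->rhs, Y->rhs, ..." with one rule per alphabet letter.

  step 2 ⇒ step 3: BCDCADCCCCADCCCCCCBCDCADCCCCADCCCCCC ⇒ BCD·CAD·CCC·CAD·CDD·CCC·CAD·CAD·CAD·CAD·CDD·CCC·CAD·CAD·CAD·CAD·CAD·CAD·BCD·CAD·CCC·CAD·CDD·CCC·CAD·CAD·CAD·CAD·CDD·CCC·CAD·CAD·CAD·CAD·CAD·CAD
    A ↦ CDD
    B ↦ BCD
    C ↦ CAD
    D ↦ CCC

A->CDD, B->BCD, C->CAD, D->CCC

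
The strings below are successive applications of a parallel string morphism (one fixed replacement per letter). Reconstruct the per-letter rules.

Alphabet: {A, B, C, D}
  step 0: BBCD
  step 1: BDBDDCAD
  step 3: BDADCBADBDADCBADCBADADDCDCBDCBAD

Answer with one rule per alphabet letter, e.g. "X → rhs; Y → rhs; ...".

A->CB, B->BD, C->DC, D->AD

  step 0 ⇒ step 1: BBCD ⇒ BD·BD·DC·AD
    B ↦ BD
    C ↦ DC
    D ↦ AD
    A ↦ CB  (constrained at step 1)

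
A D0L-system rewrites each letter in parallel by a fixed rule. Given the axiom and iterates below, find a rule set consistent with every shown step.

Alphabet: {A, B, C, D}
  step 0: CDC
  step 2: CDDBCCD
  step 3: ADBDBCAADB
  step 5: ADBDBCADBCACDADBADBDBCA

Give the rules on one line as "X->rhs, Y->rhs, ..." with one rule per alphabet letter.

A->CD, B->C, C->A, D->DB

  step 2 ⇒ step 3: CDDBCCD ⇒ A·DB·DB·C·A·A·DB
    B ↦ C
    C ↦ A
    D ↦ DB
    A ↦ CD  (constrained at step 3)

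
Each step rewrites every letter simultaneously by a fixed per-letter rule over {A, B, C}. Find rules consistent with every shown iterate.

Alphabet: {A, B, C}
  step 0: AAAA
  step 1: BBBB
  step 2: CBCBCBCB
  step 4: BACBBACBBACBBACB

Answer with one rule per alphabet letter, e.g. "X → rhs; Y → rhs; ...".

  step 1 ⇒ step 2: BBBB ⇒ CB·CB·CB·CB
    B ↦ CB
  step 0 ⇒ step 1: AAAA ⇒ B·B·B·B
    A ↦ B
    C ↦ A  (constrained at step 2)

A->B, B->CB, C->A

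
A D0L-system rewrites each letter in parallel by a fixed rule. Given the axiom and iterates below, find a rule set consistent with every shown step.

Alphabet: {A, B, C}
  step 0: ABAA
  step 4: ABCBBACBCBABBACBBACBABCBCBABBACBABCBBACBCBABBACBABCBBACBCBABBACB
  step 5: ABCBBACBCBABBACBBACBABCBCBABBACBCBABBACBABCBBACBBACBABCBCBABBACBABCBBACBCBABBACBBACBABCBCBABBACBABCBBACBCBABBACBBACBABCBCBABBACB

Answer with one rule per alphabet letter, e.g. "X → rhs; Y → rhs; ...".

  step 4 ⇒ step 5: ABCBBACBCBABBACBBACBABCBCBABBACBABCBBACBCBABBACBABCBBACBCBABBACB ⇒ AB·CB·BA·CB·CB·AB·BA·CB·BA·CB·AB·CB·CB·AB·BA·CB·CB·AB·BA·CB·AB·CB·BA·CB·BA·CB·AB·CB·CB·AB·BA·CB·AB·CB·BA·CB·CB·AB·BA·CB·BA·CB·AB·CB·CB·AB·BA·CB·AB·CB·BA·CB·CB·AB·BA·CB·BA·CB·AB·CB·CB·AB·BA·CB
    A ↦ AB
    B ↦ CB
    C ↦ BA

A->AB, B->CB, C->BA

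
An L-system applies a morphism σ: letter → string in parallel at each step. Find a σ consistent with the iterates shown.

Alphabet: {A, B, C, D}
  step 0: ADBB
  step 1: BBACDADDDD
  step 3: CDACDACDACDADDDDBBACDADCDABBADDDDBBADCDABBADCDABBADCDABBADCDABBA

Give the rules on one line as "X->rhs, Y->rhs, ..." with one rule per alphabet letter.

A->BBA, B->DD, C->D, D->CDA

  step 0 ⇒ step 1: ADBB ⇒ BBA·CDA·DD·DD
    A ↦ BBA
    B ↦ DD
    D ↦ CDA
    C ↦ D  (constrained at step 1)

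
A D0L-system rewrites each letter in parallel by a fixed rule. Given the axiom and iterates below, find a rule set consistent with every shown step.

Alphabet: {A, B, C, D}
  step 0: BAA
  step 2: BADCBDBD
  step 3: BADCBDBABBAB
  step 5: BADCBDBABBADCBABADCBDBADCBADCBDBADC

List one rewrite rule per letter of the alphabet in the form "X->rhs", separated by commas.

  step 2 ⇒ step 3: BADCBDBD ⇒ BA·DC·B·D·BA·B·BA·B
    A ↦ DC
    B ↦ BA
    C ↦ D
    D ↦ B

A->DC, B->BA, C->D, D->B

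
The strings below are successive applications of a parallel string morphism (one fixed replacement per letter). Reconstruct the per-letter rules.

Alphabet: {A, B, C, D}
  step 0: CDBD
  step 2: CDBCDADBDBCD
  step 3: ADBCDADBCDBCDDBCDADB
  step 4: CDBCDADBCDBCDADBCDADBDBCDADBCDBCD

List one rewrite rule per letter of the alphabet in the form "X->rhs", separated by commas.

  step 3 ⇒ step 4: ADBCDADBCDBCDDBCDADB ⇒ C·DB·CD·A·DB·C·DB·CD·A·DB·CD·A·DB·DB·CD·A·DB·C·DB·CD
    A ↦ C
    B ↦ CD
    C ↦ A
    D ↦ DB

A->C, B->CD, C->A, D->DB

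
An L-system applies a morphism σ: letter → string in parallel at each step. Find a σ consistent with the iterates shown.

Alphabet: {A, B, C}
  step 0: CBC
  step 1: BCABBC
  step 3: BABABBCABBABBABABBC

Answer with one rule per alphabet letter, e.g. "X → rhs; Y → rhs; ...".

  step 0 ⇒ step 1: CBC ⇒ BC·AB·BC
    B ↦ AB
    C ↦ BC
    A ↦ B  (constrained at step 1)

A->B, B->AB, C->BC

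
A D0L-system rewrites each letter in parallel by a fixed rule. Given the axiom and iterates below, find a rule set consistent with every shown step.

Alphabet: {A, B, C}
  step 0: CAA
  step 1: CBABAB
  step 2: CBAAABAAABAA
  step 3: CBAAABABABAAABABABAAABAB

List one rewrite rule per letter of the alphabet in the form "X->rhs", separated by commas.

  step 2 ⇒ step 3: CBAAABAAABAA ⇒ CB·AA·AB·AB·AB·AA·AB·AB·AB·AA·AB·AB
    A ↦ AB
    B ↦ AA
    C ↦ CB

A->AB, B->AA, C->CB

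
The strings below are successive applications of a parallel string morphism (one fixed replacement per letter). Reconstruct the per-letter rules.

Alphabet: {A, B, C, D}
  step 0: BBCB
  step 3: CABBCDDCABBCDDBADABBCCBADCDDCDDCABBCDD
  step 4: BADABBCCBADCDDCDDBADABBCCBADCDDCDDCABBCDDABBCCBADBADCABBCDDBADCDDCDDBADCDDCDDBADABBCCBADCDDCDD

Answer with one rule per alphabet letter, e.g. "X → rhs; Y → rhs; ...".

  step 3 ⇒ step 4: CABBCDDCABBCDDBADABBCCBADCDDCDDCABBCDD ⇒ BAD·ABB·C·C·BAD·CDD·CDD·BAD·ABB·C·C·BAD·CDD·CDD·C·ABB·CDD·ABB·C·C·BAD·BAD·C·ABB·CDD·BAD·CDD·CDD·BAD·CDD·CDD·BAD·ABB·C·C·BAD·CDD·CDD
    A ↦ ABB
    B ↦ C
    C ↦ BAD
    D ↦ CDD

A->ABB, B->C, C->BAD, D->CDD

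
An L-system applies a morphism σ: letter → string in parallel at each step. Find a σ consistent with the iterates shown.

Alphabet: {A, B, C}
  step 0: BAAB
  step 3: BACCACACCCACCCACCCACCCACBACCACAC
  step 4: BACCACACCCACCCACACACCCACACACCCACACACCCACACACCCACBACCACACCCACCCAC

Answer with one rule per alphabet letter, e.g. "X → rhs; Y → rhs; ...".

A->CC, B->BA, C->AC

  step 3 ⇒ step 4: BACCACACCCACCCACCCACCCACBACCACAC ⇒ BA·CC·AC·AC·CC·AC·CC·AC·AC·AC·CC·AC·AC·AC·CC·AC·AC·AC·CC·AC·AC·AC·CC·AC·BA·CC·AC·AC·CC·AC·CC·AC
    A ↦ CC
    B ↦ BA
    C ↦ AC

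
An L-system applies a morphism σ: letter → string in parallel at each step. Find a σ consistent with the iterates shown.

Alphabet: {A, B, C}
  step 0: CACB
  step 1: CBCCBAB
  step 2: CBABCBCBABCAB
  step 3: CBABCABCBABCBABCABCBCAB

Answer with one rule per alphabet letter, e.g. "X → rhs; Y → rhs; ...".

A->C, B->AB, C->CB

  step 2 ⇒ step 3: CBABCBCBABCAB ⇒ CB·AB·C·AB·CB·AB·CB·AB·C·AB·CB·C·AB
    A ↦ C
    B ↦ AB
    C ↦ CB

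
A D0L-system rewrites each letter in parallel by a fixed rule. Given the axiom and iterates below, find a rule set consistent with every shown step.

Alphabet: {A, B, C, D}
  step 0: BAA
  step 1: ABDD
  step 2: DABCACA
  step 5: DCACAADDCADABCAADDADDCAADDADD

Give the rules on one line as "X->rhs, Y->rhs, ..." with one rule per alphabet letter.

  step 1 ⇒ step 2: ABDD ⇒ D·AB·CA·CA
    A ↦ D
    B ↦ AB
    D ↦ CA
    C ↦ AD  (constrained at step 2)

A->D, B->AB, C->AD, D->CA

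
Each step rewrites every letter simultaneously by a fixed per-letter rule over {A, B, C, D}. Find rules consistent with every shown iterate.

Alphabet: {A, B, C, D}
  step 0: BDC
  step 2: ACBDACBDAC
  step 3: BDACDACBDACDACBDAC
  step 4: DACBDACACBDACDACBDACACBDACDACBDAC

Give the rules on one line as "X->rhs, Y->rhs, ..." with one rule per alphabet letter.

A->BD, B->D, C->AC, D->AC

  step 3 ⇒ step 4: BDACDACBDACDACBDAC ⇒ D·AC·BD·AC·AC·BD·AC·D·AC·BD·AC·AC·BD·AC·D·AC·BD·AC
    A ↦ BD
    B ↦ D
    C ↦ AC
    D ↦ AC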